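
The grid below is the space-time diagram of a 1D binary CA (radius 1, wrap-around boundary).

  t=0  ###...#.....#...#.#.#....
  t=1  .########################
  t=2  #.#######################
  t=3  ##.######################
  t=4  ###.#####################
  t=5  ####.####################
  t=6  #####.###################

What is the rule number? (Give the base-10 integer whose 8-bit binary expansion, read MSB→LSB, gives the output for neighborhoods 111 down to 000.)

  nb ###: next=#  (t=0,i=1, bit7=1)
  nb ##.: next=#  (t=0,i=2, bit6=1)
  nb #.#: next=#  (t=0,i=17, bit5=1)
  nb #..: next=#  (t=0,i=3, bit4=1)
  nb .##: next=.  (t=0,i=0, bit3=0)
  nb .#.: next=#  (t=0,i=6, bit2=1)
  nb ..#: next=#  (t=0,i=5, bit1=1)
  nb ...: next=#  (t=0,i=4, bit0=1)
  bits 11110111 = 247

247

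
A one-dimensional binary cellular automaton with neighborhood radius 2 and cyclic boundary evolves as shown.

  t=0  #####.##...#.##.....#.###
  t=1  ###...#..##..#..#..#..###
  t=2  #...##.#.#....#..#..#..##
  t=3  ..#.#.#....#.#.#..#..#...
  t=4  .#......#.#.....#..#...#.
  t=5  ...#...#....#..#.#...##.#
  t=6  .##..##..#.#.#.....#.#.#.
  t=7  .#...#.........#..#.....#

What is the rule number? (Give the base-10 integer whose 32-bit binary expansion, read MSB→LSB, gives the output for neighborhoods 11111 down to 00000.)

  nb #####: next=#  (t=0,i=0, bit31=1)
  nb ####.: next=.  (t=0,i=3, bit30=0)
  nb ###.#: next=.  (t=0,i=4, bit29=0)
  nb ###..: next=.  (t=1,i=2, bit28=0)
  nb ##.##: next=.  (t=0,i=5, bit27=0)
  nb ##.#.: next=#  (t=2,i=6, bit26=1)
  nb ##..#: next=.  (t=1,i=11, bit25=0)
  nb ##...: next=.  (t=0,i=8, bit24=0)
  nb #.###: next=#  (t=0,i=22, bit23=1)
  nb #.##.: next=#  (t=0,i=6, bit22=1)
  nb #.#.#: next=.  (t=2,i=7, bit21=0)
  nb #.#..: next=.  (t=2,i=9, bit20=0)
  nb #..##: next=.  (t=1,i=8, bit19=0)
  nb #..#.: next=.  (t=1,i=12, bit18=0)
  nb #...#: next=#  (t=0,i=9, bit17=1)
  nb #....: next=#  (t=0,i=16, bit16=1)
  nb .####: next=#  (t=0,i=23, bit15=1)
  nb .###.: next=.  (t=2,i=24, bit14=0)
  nb .##.#: next=.  (t=2,i=5, bit13=0)
  nb .##..: next=.  (t=0,i=7, bit12=0)
  nb .#.##: next=.  (t=0,i=12, bit11=0)
  nb .#.#.: next=.  (t=2,i=8, bit10=0)
  nb .#..#: next=#  (t=1,i=7, bit9=1)
  nb .#...: next=.  (t=2,i=10, bit8=0)
  nb ..###: next=.  (t=1,i=22, bit7=0)
  nb ..##.: next=#  (t=1,i=9, bit6=1)
  nb ..#.#: next=.  (t=0,i=11, bit5=0)
  nb ..#..: next=.  (t=1,i=6, bit4=0)
  nb ...##: next=.  (t=2,i=3, bit3=0)
  nb ...#.: next=#  (t=0,i=10, bit2=1)
  nb ....#: next=.  (t=0,i=18, bit1=0)
  nb .....: next=.  (t=0,i=17, bit0=0)
  bits 10000100110000111000001001000100 = 2227405380

2227405380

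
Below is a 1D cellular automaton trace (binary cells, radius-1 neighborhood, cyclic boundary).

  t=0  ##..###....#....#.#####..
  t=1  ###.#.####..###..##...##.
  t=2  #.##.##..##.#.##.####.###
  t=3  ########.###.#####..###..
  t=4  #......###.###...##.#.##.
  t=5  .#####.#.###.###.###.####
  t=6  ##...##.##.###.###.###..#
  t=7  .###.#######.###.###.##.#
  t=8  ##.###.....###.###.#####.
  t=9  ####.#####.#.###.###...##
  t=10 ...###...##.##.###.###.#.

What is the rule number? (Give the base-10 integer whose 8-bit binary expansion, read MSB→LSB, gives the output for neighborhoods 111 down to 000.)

121

  [7] ### => .  t=0,i=5
  [6] ##. => #  t=0,i=1
  [5] #.# => #  t=0,i=17
  [4] #.. => #  t=0,i=2
  [3] .## => #  t=0,i=0
  [2] .#. => .  t=0,i=11
  [1] ..# => .  t=0,i=3
  [0] ... => #  t=0,i=8
  bits 01111001 = 121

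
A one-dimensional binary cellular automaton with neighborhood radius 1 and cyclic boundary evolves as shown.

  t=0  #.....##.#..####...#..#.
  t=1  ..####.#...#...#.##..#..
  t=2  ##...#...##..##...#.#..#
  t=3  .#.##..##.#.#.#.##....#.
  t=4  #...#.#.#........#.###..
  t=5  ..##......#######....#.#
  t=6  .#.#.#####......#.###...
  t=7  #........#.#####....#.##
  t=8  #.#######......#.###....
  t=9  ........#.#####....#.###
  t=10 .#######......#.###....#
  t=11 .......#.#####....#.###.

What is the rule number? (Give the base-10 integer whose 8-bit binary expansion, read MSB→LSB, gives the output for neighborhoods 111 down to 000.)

  ### -> .   bit 7 = 0  t=0,i=13
  ##. -> #   bit 6 = 1  t=0,i=7
  #.# -> .   bit 5 = 0  t=0,i=8
  #.. -> .   bit 4 = 0  t=0,i=1
  .## -> .   bit 3 = 0  t=0,i=6
  .#. -> .   bit 2 = 0  t=0,i=0
  ..# -> #   bit 1 = 1  t=0,i=5
  ... -> #   bit 0 = 1  t=0,i=2
  bits 01000011 = 67

67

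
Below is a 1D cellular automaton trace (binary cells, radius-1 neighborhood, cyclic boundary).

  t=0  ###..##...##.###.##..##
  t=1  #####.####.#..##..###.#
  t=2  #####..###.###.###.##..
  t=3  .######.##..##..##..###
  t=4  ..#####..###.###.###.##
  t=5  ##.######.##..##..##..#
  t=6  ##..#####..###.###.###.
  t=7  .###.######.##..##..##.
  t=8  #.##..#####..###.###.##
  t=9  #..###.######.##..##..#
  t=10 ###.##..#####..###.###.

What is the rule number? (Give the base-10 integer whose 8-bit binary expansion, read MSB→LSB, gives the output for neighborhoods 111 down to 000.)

215

  nb ###: next=#  (t=0,i=0, bit7=1)
  nb ##.: next=#  (t=0,i=2, bit6=1)
  nb #.#: next=.  (t=0,i=12, bit5=0)
  nb #..: next=#  (t=0,i=3, bit4=1)
  nb .##: next=.  (t=0,i=5, bit3=0)
  nb .#.: next=#  (t=1,i=11, bit2=1)
  nb ..#: next=#  (t=0,i=4, bit1=1)
  nb ...: next=#  (t=0,i=8, bit0=1)
  bits 11010111 = 215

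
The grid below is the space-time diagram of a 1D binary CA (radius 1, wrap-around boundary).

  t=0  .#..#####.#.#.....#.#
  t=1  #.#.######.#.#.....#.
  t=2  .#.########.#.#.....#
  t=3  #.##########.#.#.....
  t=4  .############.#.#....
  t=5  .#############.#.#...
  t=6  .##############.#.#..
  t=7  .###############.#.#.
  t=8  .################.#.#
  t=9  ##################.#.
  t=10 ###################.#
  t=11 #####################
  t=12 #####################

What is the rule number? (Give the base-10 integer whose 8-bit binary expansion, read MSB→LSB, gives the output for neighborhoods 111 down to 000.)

  ### -> #   bit 7 = 1  t=0,i=5
  ##. -> #   bit 6 = 1  t=0,i=8
  #.# -> #   bit 5 = 1  t=0,i=0
  #.. -> #   bit 4 = 1  t=0,i=2
  .## -> #   bit 3 = 1  t=0,i=4
  .#. -> .   bit 2 = 0  t=0,i=1
  ..# -> .   bit 1 = 0  t=0,i=3
  ... -> .   bit 0 = 0  t=0,i=14
  bits 11111000 = 248

248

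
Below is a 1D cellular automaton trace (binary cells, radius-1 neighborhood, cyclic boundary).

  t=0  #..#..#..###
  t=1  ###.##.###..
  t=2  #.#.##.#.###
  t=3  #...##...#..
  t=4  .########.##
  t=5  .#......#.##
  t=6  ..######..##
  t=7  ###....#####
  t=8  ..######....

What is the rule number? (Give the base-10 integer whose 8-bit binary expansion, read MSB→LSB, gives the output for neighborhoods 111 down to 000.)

91

  ### -> .   bit 7 = 0  t=0,i=10
  ##. -> #   bit 6 = 1  t=0,i=0
  #.# -> .   bit 5 = 0  t=1,i=3
  #.. -> #   bit 4 = 1  t=0,i=1
  .## -> #   bit 3 = 1  t=0,i=9
  .#. -> .   bit 2 = 0  t=0,i=3
  ..# -> #   bit 1 = 1  t=0,i=2
  ... -> #   bit 0 = 1  t=3,i=2
  bits 01011011 = 91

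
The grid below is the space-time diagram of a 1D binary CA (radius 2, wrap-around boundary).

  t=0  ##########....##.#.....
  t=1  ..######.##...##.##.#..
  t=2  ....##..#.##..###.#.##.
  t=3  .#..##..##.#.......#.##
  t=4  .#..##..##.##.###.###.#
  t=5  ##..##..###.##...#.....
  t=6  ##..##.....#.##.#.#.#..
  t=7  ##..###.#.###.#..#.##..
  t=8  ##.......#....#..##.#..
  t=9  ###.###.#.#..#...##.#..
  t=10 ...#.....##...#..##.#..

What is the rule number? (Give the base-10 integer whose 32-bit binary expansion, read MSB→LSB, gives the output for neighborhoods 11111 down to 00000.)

2567978341

  [31] ##### => #  t=0,i=2
  [30] ####. => .  t=0,i=8
  [29] ###.# => .  t=1,i=7
  [28] ###.. => #  t=0,i=9
  [27] ##.## => #  t=1,i=8
  [26] ##.#. => .  t=0,i=16
  [25] ##..# => .  t=2,i=6
  [24] ##... => #  t=0,i=10
  [23] #.### => .  t=4,i=14
  [22] #.##. => .  t=1,i=9
  [21] #.#.# => .  t=2,i=18
  [20] #.#.. => #  t=0,i=17
  [19] #..## => .  t=2,i=13
  [18] #..#. => .  t=2,i=7
  [17] #...# => .  t=1,i=12
  [16] #.... => .  t=0,i=11
  [15] .#### => .  t=0,i=1
  [14] .###. => .  t=2,i=15
  [13] .##.# => #  t=0,i=15
  [12] .##.. => #  t=1,i=10
  [11] .#.## => #  t=2,i=9
  [10] .#.#. => #  t=4,i=0
  [9] .#..# => .  t=3,i=2
  [8] .#... => #  t=0,i=18
  [7] ..### => .  t=0,i=0
  [6] ..##. => #  t=0,i=14
  [5] ..#.# => #  t=2,i=8
  [4] ..#.. => .  t=5,i=17
  [3] ...## => .  t=0,i=13
  [2] ...#. => #  t=3,i=18
  [1] ....# => .  t=0,i=12
  [0] ..... => #  t=0,i=20
  bits 10011001000100000011110101100101 = 2567978341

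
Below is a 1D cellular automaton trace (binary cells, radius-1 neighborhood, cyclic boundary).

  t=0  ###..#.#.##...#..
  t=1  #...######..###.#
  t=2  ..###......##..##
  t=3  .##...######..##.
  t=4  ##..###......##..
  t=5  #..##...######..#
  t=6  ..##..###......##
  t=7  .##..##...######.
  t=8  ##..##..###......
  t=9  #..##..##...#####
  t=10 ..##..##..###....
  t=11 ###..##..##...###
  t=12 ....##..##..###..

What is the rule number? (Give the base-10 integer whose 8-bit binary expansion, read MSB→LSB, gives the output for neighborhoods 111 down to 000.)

47

  [7] ### => .  t=0,i=1
  [6] ##. => .  t=0,i=2
  [5] #.# => #  t=0,i=6
  [4] #.. => .  t=0,i=3
  [3] .## => #  t=0,i=0
  [2] .#. => #  t=0,i=5
  [1] ..# => #  t=0,i=4
  [0] ... => #  t=0,i=12
  bits 00101111 = 47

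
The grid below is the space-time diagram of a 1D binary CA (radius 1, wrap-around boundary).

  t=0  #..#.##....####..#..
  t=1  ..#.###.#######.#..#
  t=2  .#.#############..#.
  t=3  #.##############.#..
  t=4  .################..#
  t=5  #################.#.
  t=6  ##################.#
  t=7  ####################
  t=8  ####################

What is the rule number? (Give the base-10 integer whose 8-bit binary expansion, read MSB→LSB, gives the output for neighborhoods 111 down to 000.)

  ###|#  b7=1 t=0,i=12
  ##.|#  b6=1 t=0,i=6
  #.#|#  b5=1 t=0,i=4
  #..|.  b4=0 t=0,i=1
  .##|#  b3=1 t=0,i=5
  .#.|.  b2=0 t=0,i=0
  ..#|#  b1=1 t=0,i=2
  ...|#  b0=1 t=0,i=8
  bits 11101011 = 235

235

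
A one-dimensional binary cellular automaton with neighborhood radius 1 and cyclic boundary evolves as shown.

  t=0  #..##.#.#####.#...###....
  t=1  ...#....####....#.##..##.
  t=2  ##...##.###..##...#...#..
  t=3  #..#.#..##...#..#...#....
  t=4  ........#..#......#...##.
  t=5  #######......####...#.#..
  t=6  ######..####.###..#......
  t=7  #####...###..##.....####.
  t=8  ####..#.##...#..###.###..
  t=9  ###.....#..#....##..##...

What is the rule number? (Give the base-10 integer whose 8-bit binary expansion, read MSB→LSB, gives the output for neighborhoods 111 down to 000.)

137

  ### -> #   bit 7 = 1  t=0,i=9
  ##. -> .   bit 6 = 0  t=0,i=4
  #.# -> .   bit 5 = 0  t=0,i=5
  #.. -> .   bit 4 = 0  t=0,i=1
  .## -> #   bit 3 = 1  t=0,i=3
  .#. -> .   bit 2 = 0  t=0,i=0
  ..# -> .   bit 1 = 0  t=0,i=2
  ... -> #   bit 0 = 1  t=0,i=16
  bits 10001001 = 137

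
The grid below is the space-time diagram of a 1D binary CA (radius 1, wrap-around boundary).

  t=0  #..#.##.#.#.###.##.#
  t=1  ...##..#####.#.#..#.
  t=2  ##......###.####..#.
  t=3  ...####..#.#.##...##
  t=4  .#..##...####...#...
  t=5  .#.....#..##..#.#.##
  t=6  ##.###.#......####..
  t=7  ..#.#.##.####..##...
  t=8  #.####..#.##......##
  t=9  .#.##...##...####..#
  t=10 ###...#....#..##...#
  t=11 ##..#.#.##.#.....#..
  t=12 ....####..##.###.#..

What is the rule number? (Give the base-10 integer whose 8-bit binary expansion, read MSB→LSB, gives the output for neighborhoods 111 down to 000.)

  nb ###: next=#  (t=0,i=13, bit7=1)
  nb ##.: next=.  (t=0,i=0, bit6=0)
  nb #.#: next=#  (t=0,i=4, bit5=1)
  nb #..: next=.  (t=0,i=1, bit4=0)
  nb .##: next=.  (t=0,i=5, bit3=0)
  nb .#.: next=#  (t=0,i=3, bit2=1)
  nb ..#: next=.  (t=0,i=2, bit1=0)
  nb ...: next=#  (t=1,i=0, bit0=1)
  bits 10100101 = 165

165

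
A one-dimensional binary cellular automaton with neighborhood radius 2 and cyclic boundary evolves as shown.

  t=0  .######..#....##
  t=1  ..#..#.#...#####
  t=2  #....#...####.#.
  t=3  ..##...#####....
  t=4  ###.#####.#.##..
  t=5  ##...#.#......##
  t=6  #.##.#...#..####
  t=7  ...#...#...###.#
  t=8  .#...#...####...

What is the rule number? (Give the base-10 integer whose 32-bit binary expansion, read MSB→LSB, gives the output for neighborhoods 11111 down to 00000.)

1124851946

  [31] ##### => .  t=0,i=3
  [30] ####. => #  t=0,i=5
  [29] ###.# => .  t=2,i=12
  [28] ###.. => .  t=0,i=6
  [27] ##.## => .  t=0,i=0
  [26] ##.#. => .  t=2,i=13
  [25] ##..# => #  t=0,i=7
  [24] ##... => #  t=3,i=4
  [23] #.### => .  t=0,i=1
  [22] #.##. => .  t=4,i=12
  [21] #.#.# => .  t=2,i=14
  [20] #.#.. => .  t=1,i=7
  [19] #..## => #  t=4,i=15
  [18] #..#. => .  t=0,i=8
  [17] #...# => #  t=1,i=9
  [16] #.... => #  t=0,i=11
  [15] .#### => #  t=0,i=2
  [14] .###. => #  t=4,i=1
  [13] .##.# => #  t=0,i=15
  [12] .##.. => .  t=3,i=3
  [11] .#.## => .  t=4,i=11
  [10] .#.#. => .  t=1,i=6
  [9] .#..# => .  t=1,i=3
  [8] .#... => .  t=0,i=10
  [7] ..### => #  t=1,i=11
  [6] ..##. => #  t=0,i=14
  [5] ..#.# => #  t=1,i=5
  [4] ..#.. => .  t=0,i=9
  [3] ...## => #  t=0,i=13
  [2] ...#. => .  t=2,i=4
  [1] ....# => #  t=0,i=12
  [0] ..... => .  t=3,i=14
  bits 01000011000010111110000011101010 = 1124851946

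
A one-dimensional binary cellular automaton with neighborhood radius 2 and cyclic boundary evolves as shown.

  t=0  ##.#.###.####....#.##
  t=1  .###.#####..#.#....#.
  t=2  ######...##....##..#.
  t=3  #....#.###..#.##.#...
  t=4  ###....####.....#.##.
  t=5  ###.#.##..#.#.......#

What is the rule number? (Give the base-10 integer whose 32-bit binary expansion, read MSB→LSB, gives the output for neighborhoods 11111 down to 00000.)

1051410904

  ##### -> .   bit 31 = 0  t=1,i=7
  ####. -> .   bit 30 = 0  t=0,i=0
  ###.# -> #   bit 29 = 1  t=0,i=1
  ###.. -> #   bit 28 = 1  t=0,i=12
  ##.## -> #   bit 27 = 1  t=0,i=8
  ##.#. -> #   bit 26 = 1  t=0,i=2
  ##..# -> #   bit 25 = 1  t=1,i=10
  ##... -> .   bit 24 = 0  t=0,i=13
  #.### -> #   bit 23 = 1  t=0,i=5
  #.##. -> .   bit 22 = 0  t=3,i=14
  #.#.# -> #   bit 21 = 1  t=0,i=3
  #.#.. -> .   bit 20 = 0  t=1,i=14
  #..## -> #   bit 19 = 1  t=1,i=0
  #..#. -> .   bit 18 = 0  t=1,i=11
  #...# -> #   bit 17 = 1  t=2,i=7
  #.... -> #   bit 16 = 1  t=0,i=14
  .#### -> .   bit 15 = 0  t=0,i=10
  .###. -> #   bit 14 = 1  t=0,i=6
  .##.# -> .   bit 13 = 0  t=3,i=15
  .##.. -> .   bit 12 = 0  t=2,i=10
  .#.## -> .   bit 11 = 0  t=0,i=4
  .#.#. -> .   bit 10 = 0  t=1,i=13
  .#..# -> .   bit 9 = 0  t=1,i=20
  .#... -> #   bit 8 = 1  t=1,i=15
  ..### -> #   bit 7 = 1  t=1,i=1
  ..##. -> #   bit 6 = 1  t=2,i=9
  ..#.# -> .   bit 5 = 0  t=0,i=17
  ..#.. -> #   bit 4 = 1  t=1,i=19
  ...## -> #   bit 3 = 1  t=2,i=8
  ...#. -> .   bit 2 = 0  t=0,i=16
  ....# -> .   bit 1 = 0  t=0,i=15
  ..... -> .   bit 0 = 0  t=4,i=13
  bits 00111110101010110100000111011000 = 1051410904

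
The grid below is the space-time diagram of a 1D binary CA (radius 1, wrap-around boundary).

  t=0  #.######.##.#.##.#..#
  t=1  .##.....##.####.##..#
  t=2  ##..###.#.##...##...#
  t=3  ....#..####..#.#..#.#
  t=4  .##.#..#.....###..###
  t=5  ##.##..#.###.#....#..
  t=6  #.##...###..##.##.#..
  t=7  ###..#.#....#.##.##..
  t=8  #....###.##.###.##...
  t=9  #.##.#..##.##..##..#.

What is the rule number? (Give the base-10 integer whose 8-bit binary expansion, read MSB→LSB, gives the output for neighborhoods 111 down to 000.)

  ### -> .   bit 7 = 0  t=0,i=3
  ##. -> .   bit 6 = 0  t=0,i=0
  #.# -> #   bit 5 = 1  t=0,i=1
  #.. -> .   bit 4 = 0  t=0,i=18
  .## -> #   bit 3 = 1  t=0,i=2
  .#. -> #   bit 2 = 1  t=0,i=12
  ..# -> .   bit 1 = 0  t=0,i=19
  ... -> #   bit 0 = 1  t=1,i=4
  bits 00101101 = 45

45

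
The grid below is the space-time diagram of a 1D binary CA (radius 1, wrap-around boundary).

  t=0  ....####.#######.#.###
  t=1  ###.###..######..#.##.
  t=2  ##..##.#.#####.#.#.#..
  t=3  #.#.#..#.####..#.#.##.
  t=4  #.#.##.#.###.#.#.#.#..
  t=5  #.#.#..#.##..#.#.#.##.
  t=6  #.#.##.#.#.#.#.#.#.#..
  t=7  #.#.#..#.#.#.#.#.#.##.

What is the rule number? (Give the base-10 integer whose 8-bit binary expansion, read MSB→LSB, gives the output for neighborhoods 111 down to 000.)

  ### -> #   bit 7 = 1  t=0,i=5
  ##. -> .   bit 6 = 0  t=0,i=7
  #.# -> .   bit 5 = 0  t=0,i=8
  #.. -> #   bit 4 = 1  t=0,i=0
  .## -> #   bit 3 = 1  t=0,i=4
  .#. -> #   bit 2 = 1  t=0,i=17
  ..# -> .   bit 1 = 0  t=0,i=3
  ... -> #   bit 0 = 1  t=0,i=1
  bits 10011101 = 157

157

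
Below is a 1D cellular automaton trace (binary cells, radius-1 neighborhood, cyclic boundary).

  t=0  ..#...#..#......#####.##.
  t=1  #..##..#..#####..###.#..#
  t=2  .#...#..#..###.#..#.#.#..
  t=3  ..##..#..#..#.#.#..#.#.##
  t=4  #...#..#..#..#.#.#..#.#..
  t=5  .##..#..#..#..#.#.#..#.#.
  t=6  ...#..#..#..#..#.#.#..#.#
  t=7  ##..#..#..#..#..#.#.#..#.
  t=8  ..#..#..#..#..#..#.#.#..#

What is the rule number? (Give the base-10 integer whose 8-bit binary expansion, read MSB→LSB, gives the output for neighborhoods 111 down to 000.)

177

  ### -> #   bit 7 = 1  t=0,i=17
  ##. -> .   bit 6 = 0  t=0,i=20
  #.# -> #   bit 5 = 1  t=0,i=21
  #.. -> #   bit 4 = 1  t=0,i=3
  .## -> .   bit 3 = 0  t=0,i=16
  .#. -> .   bit 2 = 0  t=0,i=2
  ..# -> .   bit 1 = 0  t=0,i=1
  ... -> #   bit 0 = 1  t=0,i=0
  bits 10110001 = 177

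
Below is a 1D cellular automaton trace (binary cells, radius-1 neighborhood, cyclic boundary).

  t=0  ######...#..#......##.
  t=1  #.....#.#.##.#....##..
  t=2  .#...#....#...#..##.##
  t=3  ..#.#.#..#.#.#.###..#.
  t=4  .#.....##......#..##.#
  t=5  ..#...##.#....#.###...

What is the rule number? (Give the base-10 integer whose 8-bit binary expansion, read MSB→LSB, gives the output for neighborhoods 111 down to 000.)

26

  [7] ### => .  t=0,i=1
  [6] ##. => .  t=0,i=5
  [5] #.# => .  t=0,i=21
  [4] #.. => #  t=0,i=6
  [3] .## => #  t=0,i=0
  [2] .#. => .  t=0,i=9
  [1] ..# => #  t=0,i=8
  [0] ... => .  t=0,i=7
  bits 00011010 = 26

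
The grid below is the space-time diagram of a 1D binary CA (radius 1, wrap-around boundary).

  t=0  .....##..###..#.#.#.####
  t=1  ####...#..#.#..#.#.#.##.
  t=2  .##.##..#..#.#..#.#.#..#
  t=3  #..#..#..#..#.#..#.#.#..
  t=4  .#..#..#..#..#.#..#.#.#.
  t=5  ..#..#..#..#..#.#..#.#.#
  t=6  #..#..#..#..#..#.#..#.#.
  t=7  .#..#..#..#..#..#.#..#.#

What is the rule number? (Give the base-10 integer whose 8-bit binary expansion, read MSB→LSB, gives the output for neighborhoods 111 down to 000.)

177

  ### -> #   bit 7 = 1  t=0,i=10
  ##. -> .   bit 6 = 0  t=0,i=6
  #.# -> #   bit 5 = 1  t=0,i=15
  #.. -> #   bit 4 = 1  t=0,i=0
  .## -> .   bit 3 = 0  t=0,i=5
  .#. -> .   bit 2 = 0  t=0,i=14
  ..# -> .   bit 1 = 0  t=0,i=4
  ... -> #   bit 0 = 1  t=0,i=1
  bits 10110001 = 177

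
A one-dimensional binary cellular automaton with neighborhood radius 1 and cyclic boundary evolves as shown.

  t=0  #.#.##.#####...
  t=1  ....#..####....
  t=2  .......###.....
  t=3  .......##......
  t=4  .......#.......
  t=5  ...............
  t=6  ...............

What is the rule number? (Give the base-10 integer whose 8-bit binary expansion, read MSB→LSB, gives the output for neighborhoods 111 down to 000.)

136

  nb ###: next=#  (t=0,i=8, bit7=1)
  nb ##.: next=.  (t=0,i=5, bit6=0)
  nb #.#: next=.  (t=0,i=1, bit5=0)
  nb #..: next=.  (t=0,i=12, bit4=0)
  nb .##: next=#  (t=0,i=4, bit3=1)
  nb .#.: next=.  (t=0,i=0, bit2=0)
  nb ..#: next=.  (t=0,i=14, bit1=0)
  nb ...: next=.  (t=0,i=13, bit0=0)
  bits 10001000 = 136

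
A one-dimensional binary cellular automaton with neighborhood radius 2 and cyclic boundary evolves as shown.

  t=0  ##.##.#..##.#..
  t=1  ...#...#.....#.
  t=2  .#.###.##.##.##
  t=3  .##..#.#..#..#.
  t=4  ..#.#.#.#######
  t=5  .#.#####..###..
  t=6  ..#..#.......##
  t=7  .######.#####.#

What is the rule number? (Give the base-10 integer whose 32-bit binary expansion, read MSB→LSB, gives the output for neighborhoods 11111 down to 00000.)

  [31] ##### => #  t=4,i=10
  [30] ####. => .  t=4,i=13
  [29] ###.# => #  t=2,i=5
  [28] ###.. => .  t=4,i=14
  [27] ##.## => .  t=0,i=2
  [26] ##.#. => .  t=0,i=5
  [25] ##..# => .  t=3,i=3
  [24] ##... => #  t=5,i=13
  [23] #.### => .  t=2,i=3
  [22] #.##. => #  t=0,i=3
  [21] #.#.# => #  t=2,i=1
  [20] #.#.. => .  t=0,i=6
  [19] #..## => .  t=0,i=8
  [18] #..#. => #  t=3,i=4
  [17] #...# => #  t=1,i=5
  [16] #.... => .  t=1,i=0
  [15] .#### => .  t=4,i=9
  [14] .###. => .  t=2,i=4
  [13] .##.# => .  t=0,i=1
  [12] .##.. => #  t=3,i=2
  [11] .#.## => #  t=2,i=2
  [10] .#.#. => #  t=3,i=6
  [9] .#..# => #  t=0,i=7
  [8] .#... => #  t=1,i=4
  [7] ..### => .  t=5,i=10
  [6] ..##. => .  t=0,i=0
  [5] ..#.# => .  t=3,i=5
  [4] ..#.. => #  t=1,i=3
  [3] ...## => #  t=6,i=12
  [2] ...#. => .  t=1,i=2
  [1] ....# => #  t=1,i=1
  [0] ..... => #  t=1,i=10
  bits 10100001011001100001111100011011 = 2707824411

2707824411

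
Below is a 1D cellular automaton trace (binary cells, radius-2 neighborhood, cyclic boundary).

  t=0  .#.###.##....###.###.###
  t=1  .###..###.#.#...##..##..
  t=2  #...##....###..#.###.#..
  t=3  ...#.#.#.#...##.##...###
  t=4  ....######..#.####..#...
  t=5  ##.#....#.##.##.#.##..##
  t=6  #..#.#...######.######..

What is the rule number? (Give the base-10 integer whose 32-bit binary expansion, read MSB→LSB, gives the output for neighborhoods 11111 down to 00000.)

  ##### -> .   bit 31 = 0  t=4,i=6
  ####. -> #   bit 30 = 1  t=4,i=8
  ###.# -> .   bit 29 = 0  t=0,i=5
  ###.. -> .   bit 28 = 0  t=1,i=3
  ##.## -> #   bit 27 = 1  t=0,i=6
  ##.#. -> .   bit 26 = 0  t=0,i=0
  ##..# -> #   bit 25 = 1  t=1,i=4
  ##... -> .   bit 24 = 0  t=0,i=9
  #.### -> #   bit 23 = 1  t=0,i=3
  #.##. -> #   bit 22 = 1  t=0,i=7
  #.#.# -> #   bit 21 = 1  t=0,i=1
  #.#.. -> #   bit 20 = 1  t=1,i=12
  #..## -> #   bit 19 = 1  t=1,i=5
  #..#. -> #   bit 18 = 1  t=2,i=14
  #...# -> .   bit 17 = 0  t=1,i=14
  #.... -> #   bit 16 = 1  t=0,i=10
  .#### -> .   bit 15 = 0  t=4,i=5
  .###. -> .   bit 14 = 0  t=0,i=4
  .##.# -> #   bit 13 = 1  t=3,i=14
  .##.. -> #   bit 12 = 1  t=0,i=8
  .#.## -> #   bit 11 = 1  t=0,i=2
  .#.#. -> #   bit 10 = 1  t=1,i=11
  .#..# -> #   bit 9 = 1  t=2,i=22
  .#... -> .   bit 8 = 0  t=1,i=13
  ..### -> .   bit 7 = 0  t=0,i=13
  ..##. -> .   bit 6 = 0  t=1,i=16
  ..#.# -> .   bit 5 = 0  t=2,i=15
  ..#.. -> .   bit 4 = 0  t=2,i=0
  ...## -> #   bit 3 = 1  t=0,i=12
  ...#. -> .   bit 2 = 0  t=3,i=2
  ....# -> .   bit 1 = 0  t=0,i=11
  ..... -> #   bit 0 = 1  t=4,i=0
  bits 01001010111111010011111000001001 = 1258110473

1258110473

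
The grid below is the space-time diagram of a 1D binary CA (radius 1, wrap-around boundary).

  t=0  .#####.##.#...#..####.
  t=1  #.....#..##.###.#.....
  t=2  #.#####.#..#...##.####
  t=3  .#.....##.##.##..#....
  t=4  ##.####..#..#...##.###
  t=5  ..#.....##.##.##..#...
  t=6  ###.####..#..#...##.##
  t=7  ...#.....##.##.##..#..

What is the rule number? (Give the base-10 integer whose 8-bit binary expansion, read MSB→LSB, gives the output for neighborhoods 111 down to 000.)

  ### -> .   bit 7 = 0  t=0,i=2
  ##. -> .   bit 6 = 0  t=0,i=5
  #.# -> #   bit 5 = 1  t=0,i=6
  #.. -> .   bit 4 = 0  t=0,i=11
  .## -> .   bit 3 = 0  t=0,i=1
  .#. -> #   bit 2 = 1  t=0,i=10
  ..# -> #   bit 1 = 1  t=0,i=0
  ... -> #   bit 0 = 1  t=0,i=12
  bits 00100111 = 39

39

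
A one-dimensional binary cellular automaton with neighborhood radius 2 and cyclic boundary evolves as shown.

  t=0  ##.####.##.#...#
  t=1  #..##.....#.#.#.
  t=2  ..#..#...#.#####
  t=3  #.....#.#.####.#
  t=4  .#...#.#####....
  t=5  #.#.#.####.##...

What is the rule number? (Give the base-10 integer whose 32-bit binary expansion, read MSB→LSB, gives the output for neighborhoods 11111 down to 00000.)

  ##### -> #   bit 31 = 1  t=2,i=13
  ####. -> .   bit 30 = 0  t=0,i=5
  ###.# -> .   bit 29 = 0  t=0,i=1
  ###.. -> #   bit 28 = 1  t=2,i=15
  ##.## -> .   bit 27 = 0  t=0,i=2
  ##.#. -> #   bit 26 = 1  t=0,i=10
  ##..# -> #   bit 25 = 1  t=2,i=0
  ##... -> #   bit 24 = 1  t=1,i=5
  #.### -> #   bit 23 = 1  t=0,i=3
  #.##. -> .   bit 22 = 0  t=0,i=8
  #.#.# -> #   bit 21 = 1  t=1,i=12
  #.#.. -> .   bit 20 = 0  t=0,i=11
  #..## -> #   bit 19 = 1  t=1,i=2
  #..#. -> .   bit 18 = 0  t=2,i=1
  #...# -> .   bit 17 = 0  t=0,i=13
  #.... -> .   bit 16 = 0  t=1,i=6
  .#### -> #   bit 15 = 1  t=0,i=4
  .###. -> #   bit 14 = 1  t=0,i=0
  .##.# -> .   bit 13 = 0  t=0,i=9
  .##.. -> .   bit 12 = 0  t=1,i=4
  .#.## -> #   bit 11 = 1  t=2,i=10
  .#.#. -> #   bit 10 = 1  t=1,i=11
  .#..# -> .   bit 9 = 0  t=1,i=1
  .#... -> #   bit 8 = 1  t=0,i=12
  ..### -> .   bit 7 = 0  t=0,i=15
  ..##. -> .   bit 6 = 0  t=1,i=3
  ..#.# -> .   bit 5 = 0  t=1,i=10
  ..#.. -> .   bit 4 = 0  t=2,i=2
  ...## -> #   bit 3 = 1  t=0,i=14
  ...#. -> #   bit 2 = 1  t=1,i=9
  ....# -> .   bit 1 = 0  t=1,i=8
  ..... -> .   bit 0 = 0  t=1,i=7
  bits 10010111101010001100110100001100 = 2544422156

2544422156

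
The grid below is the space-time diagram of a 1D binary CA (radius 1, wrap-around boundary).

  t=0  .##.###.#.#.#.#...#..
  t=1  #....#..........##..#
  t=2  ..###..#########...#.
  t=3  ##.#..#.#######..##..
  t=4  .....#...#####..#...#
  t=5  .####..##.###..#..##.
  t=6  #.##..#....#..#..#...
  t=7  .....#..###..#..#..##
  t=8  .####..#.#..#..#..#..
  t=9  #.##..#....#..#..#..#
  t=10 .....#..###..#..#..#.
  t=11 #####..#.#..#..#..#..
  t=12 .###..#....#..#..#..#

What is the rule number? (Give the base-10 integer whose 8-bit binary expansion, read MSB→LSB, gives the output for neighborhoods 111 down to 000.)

  nb ###: next=#  (t=0,i=5, bit7=1)
  nb ##.: next=.  (t=0,i=2, bit6=0)
  nb #.#: next=.  (t=0,i=3, bit5=0)
  nb #..: next=.  (t=0,i=15, bit4=0)
  nb .##: next=.  (t=0,i=1, bit3=0)
  nb .#.: next=.  (t=0,i=8, bit2=0)
  nb ..#: next=#  (t=0,i=0, bit1=1)
  nb ...: next=#  (t=0,i=16, bit0=1)
  bits 10000011 = 131

131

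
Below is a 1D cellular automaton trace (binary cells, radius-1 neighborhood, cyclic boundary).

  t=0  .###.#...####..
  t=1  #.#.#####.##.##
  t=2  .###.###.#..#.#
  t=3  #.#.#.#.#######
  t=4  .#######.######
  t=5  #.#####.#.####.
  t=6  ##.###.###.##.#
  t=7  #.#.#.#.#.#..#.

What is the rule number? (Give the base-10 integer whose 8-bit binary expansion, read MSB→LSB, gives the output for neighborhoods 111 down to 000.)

  ### -> #   bit 7 = 1  t=0,i=2
  ##. -> .   bit 6 = 0  t=0,i=3
  #.# -> #   bit 5 = 1  t=0,i=4
  #.. -> #   bit 4 = 1  t=0,i=6
  .## -> .   bit 3 = 0  t=0,i=1
  .#. -> #   bit 2 = 1  t=0,i=5
  ..# -> #   bit 1 = 1  t=0,i=0
  ... -> #   bit 0 = 1  t=0,i=7
  bits 10110111 = 183

183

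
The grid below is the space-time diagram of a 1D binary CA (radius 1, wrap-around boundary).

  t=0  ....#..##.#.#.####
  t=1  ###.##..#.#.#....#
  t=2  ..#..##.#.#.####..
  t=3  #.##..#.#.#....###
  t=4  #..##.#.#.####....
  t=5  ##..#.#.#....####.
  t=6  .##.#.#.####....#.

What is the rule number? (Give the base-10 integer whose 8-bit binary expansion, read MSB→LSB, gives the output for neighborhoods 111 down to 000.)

85

  ### -> .   bit 7 = 0  t=0,i=15
  ##. -> #   bit 6 = 1  t=0,i=8
  #.# -> .   bit 5 = 0  t=0,i=9
  #.. -> #   bit 4 = 1  t=0,i=0
  .## -> .   bit 3 = 0  t=0,i=7
  .#. -> #   bit 2 = 1  t=0,i=4
  ..# -> .   bit 1 = 0  t=0,i=3
  ... -> #   bit 0 = 1  t=0,i=1
  bits 01010101 = 85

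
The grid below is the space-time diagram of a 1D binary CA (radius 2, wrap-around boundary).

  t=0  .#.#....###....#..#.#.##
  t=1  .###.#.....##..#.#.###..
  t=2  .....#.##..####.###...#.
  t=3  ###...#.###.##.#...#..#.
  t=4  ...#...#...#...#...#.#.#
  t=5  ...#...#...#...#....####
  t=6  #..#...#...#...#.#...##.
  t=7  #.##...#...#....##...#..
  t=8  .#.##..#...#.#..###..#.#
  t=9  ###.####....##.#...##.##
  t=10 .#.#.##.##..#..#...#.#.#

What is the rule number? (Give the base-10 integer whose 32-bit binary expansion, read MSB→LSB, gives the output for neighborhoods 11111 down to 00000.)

  ##### -> .   bit 31 = 0  t=9,i=0
  ####. -> #   bit 30 = 1  t=2,i=13
  ###.# -> .   bit 29 = 0  t=1,i=3
  ###.. -> .   bit 28 = 0  t=0,i=10
  ##.## -> #   bit 27 = 1  t=2,i=15
  ##.#. -> .   bit 26 = 0  t=0,i=0
  ##..# -> #   bit 25 = 1  t=1,i=13
  ##... -> #   bit 24 = 1  t=0,i=11
  #.### -> .   bit 23 = 0  t=1,i=19
  #.##. -> .   bit 22 = 0  t=0,i=22
  #.#.# -> #   bit 21 = 1  t=0,i=1
  #.#.. -> #   bit 20 = 1  t=0,i=3
  #..## -> #   bit 19 = 1  t=2,i=10
  #..#. -> #   bit 18 = 1  t=0,i=17
  #...# -> .   bit 17 = 0  t=1,i=23
  #.... -> #   bit 16 = 1  t=0,i=5
  .#### -> #   bit 15 = 1  t=2,i=12
  .###. -> .   bit 14 = 0  t=0,i=9
  .##.# -> .   bit 13 = 0  t=0,i=23
  .##.. -> #   bit 12 = 1  t=1,i=12
  .#.## -> #   bit 11 = 1  t=0,i=21
  .#.#. -> #   bit 10 = 1  t=0,i=2
  .#..# -> .   bit 9 = 0  t=0,i=16
  .#... -> .   bit 8 = 0  t=0,i=4
  ..### -> .   bit 7 = 0  t=0,i=8
  ..##. -> #   bit 6 = 1  t=1,i=11
  ..#.# -> .   bit 5 = 0  t=0,i=18
  ..#.. -> #   bit 4 = 1  t=0,i=15
  ...## -> .   bit 3 = 0  t=0,i=7
  ...#. -> .   bit 2 = 0  t=0,i=14
  ....# -> .   bit 1 = 0  t=0,i=6
  ..... -> #   bit 0 = 1  t=1,i=8
  bits 01001011001111011001110001010001 = 1262328913

1262328913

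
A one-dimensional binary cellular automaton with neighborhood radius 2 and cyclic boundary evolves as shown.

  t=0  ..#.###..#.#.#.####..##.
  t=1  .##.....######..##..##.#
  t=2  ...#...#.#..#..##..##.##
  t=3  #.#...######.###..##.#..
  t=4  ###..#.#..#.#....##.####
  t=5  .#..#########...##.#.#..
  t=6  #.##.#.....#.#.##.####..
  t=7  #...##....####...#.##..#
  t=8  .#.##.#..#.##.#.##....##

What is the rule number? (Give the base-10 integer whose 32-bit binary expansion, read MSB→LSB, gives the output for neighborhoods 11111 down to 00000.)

1295812204

  #####|.  b31=0 t=1,i=10
  ####.|#  b30=1 t=0,i=17
  ###.#|.  b29=0 t=3,i=11
  ###..|.  b28=0 t=0,i=6
  ##.##|#  b27=1 t=2,i=21
  ##.#.|#  b26=1 t=1,i=22
  ##..#|.  b25=0 t=0,i=7
  ##...|#  b24=1 t=0,i=23
  #.###|.  b23=0 t=0,i=4
  #.##.|.  b22=0 t=1,i=1
  #.#.#|#  b21=1 t=0,i=11
  #.#..|#  b20=1 t=2,i=9
  #..##|#  b19=1 t=0,i=20
  #..#.|#  b18=1 t=0,i=8
  #...#|.  b17=0 t=0,i=0
  #....|.  b16=0 t=1,i=4
  .####|#  b15=1 t=0,i=16
  .###.|.  b14=0 t=0,i=5
  .##.#|.  b13=0 t=1,i=21
  .##..|.  b12=0 t=0,i=22
  .#.##|.  b11=0 t=0,i=3
  .#.#.|#  b10=1 t=0,i=10
  .#..#|#  b9=1 t=2,i=10
  .#...|.  b8=0 t=2,i=4
  ..###|.  b7=0 t=1,i=8
  ..##.|#  b6=1 t=0,i=21
  ..#.#|#  b5=1 t=0,i=2
  ..#..|.  b4=0 t=2,i=3
  ...##|#  b3=1 t=1,i=7
  ...#.|#  b2=1 t=0,i=1
  ....#|.  b1=0 t=1,i=6
  .....|.  b0=0 t=1,i=5
  bits 01001101001111001000011001101100 = 1295812204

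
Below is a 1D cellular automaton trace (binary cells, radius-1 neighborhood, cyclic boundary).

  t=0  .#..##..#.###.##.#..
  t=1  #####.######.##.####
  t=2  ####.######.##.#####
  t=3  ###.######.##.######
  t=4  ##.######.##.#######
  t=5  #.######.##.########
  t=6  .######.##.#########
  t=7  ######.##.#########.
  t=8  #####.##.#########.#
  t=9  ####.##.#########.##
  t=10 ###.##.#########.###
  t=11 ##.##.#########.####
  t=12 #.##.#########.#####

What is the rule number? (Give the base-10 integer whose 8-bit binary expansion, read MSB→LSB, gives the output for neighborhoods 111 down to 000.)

191

  [7] ### => #  t=0,i=11
  [6] ##. => .  t=0,i=5
  [5] #.# => #  t=0,i=9
  [4] #.. => #  t=0,i=2
  [3] .## => #  t=0,i=4
  [2] .#. => #  t=0,i=1
  [1] ..# => #  t=0,i=0
  [0] ... => #  t=0,i=19
  bits 10111111 = 191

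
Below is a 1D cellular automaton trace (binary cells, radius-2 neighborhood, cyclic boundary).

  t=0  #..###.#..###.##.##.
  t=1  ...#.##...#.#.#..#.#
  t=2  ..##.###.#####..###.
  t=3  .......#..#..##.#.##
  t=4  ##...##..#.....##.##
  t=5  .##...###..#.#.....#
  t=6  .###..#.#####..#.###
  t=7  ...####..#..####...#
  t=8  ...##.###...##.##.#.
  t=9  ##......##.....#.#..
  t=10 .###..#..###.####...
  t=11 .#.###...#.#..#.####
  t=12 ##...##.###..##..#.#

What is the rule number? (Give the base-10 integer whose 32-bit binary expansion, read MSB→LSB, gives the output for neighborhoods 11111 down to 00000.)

929404070

  #####|.  b31=0 t=2,i=11
  ####.|.  b30=0 t=2,i=12
  ###.#|#  b29=1 t=0,i=5
  ###..|#  b28=1 t=2,i=13
  ##.##|.  b27=0 t=0,i=13
  ##.#.|#  b26=1 t=0,i=6
  ##..#|#  b25=1 t=2,i=14
  ##...|#  b24=1 t=1,i=7
  #.###|.  b23=0 t=2,i=5
  #.##.|#  b22=1 t=0,i=14
  #.#.#|#  b21=1 t=1,i=12
  #.#..|.  b20=0 t=0,i=0
  #..##|.  b19=0 t=0,i=2
  #..#.|#  b18=1 t=1,i=16
  #...#|.  b17=0 t=1,i=1
  #....|#  b16=1 t=3,i=1
  .####|#  b15=1 t=2,i=10
  .###.|.  b14=0 t=0,i=4
  .##.#|.  b13=0 t=0,i=15
  .##..|#  b12=1 t=1,i=6
  .#.##|.  b11=0 t=1,i=4
  .#.#.|#  b10=1 t=1,i=11
  .#..#|.  b9=0 t=0,i=1
  .#...|.  b8=0 t=1,i=0
  ..###|#  b7=1 t=0,i=3
  ..##.|.  b6=0 t=2,i=2
  ..#.#|#  b5=1 t=1,i=3
  ..#..|.  b4=0 t=3,i=7
  ...##|.  b3=0 t=2,i=1
  ...#.|#  b2=1 t=1,i=2
  ....#|#  b1=1 t=3,i=5
  .....|.  b0=0 t=3,i=2
  bits 00110111011001011001010010100110 = 929404070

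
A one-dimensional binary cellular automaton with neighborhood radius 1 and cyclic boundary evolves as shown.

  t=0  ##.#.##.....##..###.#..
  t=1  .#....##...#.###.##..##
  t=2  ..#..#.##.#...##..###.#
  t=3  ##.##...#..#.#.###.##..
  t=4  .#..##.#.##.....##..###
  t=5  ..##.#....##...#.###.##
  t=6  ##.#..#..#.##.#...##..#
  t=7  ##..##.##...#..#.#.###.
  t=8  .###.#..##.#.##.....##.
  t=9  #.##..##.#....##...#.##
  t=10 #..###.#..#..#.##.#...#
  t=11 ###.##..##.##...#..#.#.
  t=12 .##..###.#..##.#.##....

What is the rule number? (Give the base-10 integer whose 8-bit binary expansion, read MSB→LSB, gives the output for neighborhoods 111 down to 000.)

  nb ###: next=#  (t=0,i=17, bit7=1)
  nb ##.: next=#  (t=0,i=1, bit6=1)
  nb #.#: next=.  (t=0,i=2, bit5=0)
  nb #..: next=#  (t=0,i=7, bit4=1)
  nb .##: next=.  (t=0,i=0, bit3=0)
  nb .#.: next=.  (t=0,i=3, bit2=0)
  nb ..#: next=#  (t=0,i=11, bit1=1)
  nb ...: next=.  (t=0,i=8, bit0=0)
  bits 11010010 = 210

210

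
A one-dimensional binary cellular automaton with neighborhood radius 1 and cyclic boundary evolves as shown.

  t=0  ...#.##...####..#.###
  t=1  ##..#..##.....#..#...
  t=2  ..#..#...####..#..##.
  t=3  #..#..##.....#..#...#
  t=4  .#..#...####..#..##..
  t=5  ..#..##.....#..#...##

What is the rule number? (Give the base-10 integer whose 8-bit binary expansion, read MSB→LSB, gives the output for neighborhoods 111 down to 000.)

  nb ###: next=.  (t=0,i=11, bit7=0)
  nb ##.: next=.  (t=0,i=6, bit6=0)
  nb #.#: next=#  (t=0,i=4, bit5=1)
  nb #..: next=#  (t=0,i=0, bit4=1)
  nb .##: next=.  (t=0,i=5, bit3=0)
  nb .#.: next=.  (t=0,i=3, bit2=0)
  nb ..#: next=.  (t=0,i=2, bit1=0)
  nb ...: next=#  (t=0,i=1, bit0=1)
  bits 00110001 = 49

49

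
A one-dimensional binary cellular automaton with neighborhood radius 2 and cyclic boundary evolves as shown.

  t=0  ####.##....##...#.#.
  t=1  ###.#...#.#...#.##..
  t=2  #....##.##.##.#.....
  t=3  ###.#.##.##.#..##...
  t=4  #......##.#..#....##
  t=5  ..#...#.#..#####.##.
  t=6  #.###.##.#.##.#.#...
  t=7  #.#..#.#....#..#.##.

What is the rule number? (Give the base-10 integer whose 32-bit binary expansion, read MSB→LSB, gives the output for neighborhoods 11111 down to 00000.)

  [31] ##### => .  t=5,i=13
  [30] ####. => #  t=0,i=2
  [29] ###.# => .  t=0,i=3
  [28] ###.. => .  t=4,i=0
  [27] ##.## => #  t=0,i=4
  [26] ##.#. => .  t=1,i=3
  [25] ##..# => .  t=1,i=18
  [24] ##... => .  t=0,i=7
  [23] #.### => #  t=0,i=0
  [22] #.##. => .  t=0,i=5
  [21] #.#.# => .  t=0,i=18
  [20] #.#.. => .  t=1,i=4
  [19] #..## => .  t=1,i=19
  [18] #..#. => #  t=4,i=12
  [17] #...# => #  t=0,i=14
  [16] #.... => #  t=0,i=8
  [15] .#### => #  t=0,i=1
  [14] .###. => .  t=1,i=1
  [13] .##.# => #  t=2,i=6
  [12] .##.. => .  t=0,i=6
  [11] .#.## => .  t=0,i=19
  [10] .#.#. => #  t=0,i=17
  [9] .#..# => #  t=3,i=13
  [8] .#... => #  t=1,i=5
  [7] ..### => #  t=1,i=0
  [6] ..##. => .  t=0,i=11
  [5] ..#.# => #  t=0,i=16
  [4] ..#.. => #  t=2,i=0
  [3] ...## => #  t=0,i=10
  [2] ...#. => .  t=0,i=15
  [1] ....# => .  t=0,i=9
  [0] ..... => .  t=2,i=17
  bits 01001000100001111010011110111000 = 1216849848

1216849848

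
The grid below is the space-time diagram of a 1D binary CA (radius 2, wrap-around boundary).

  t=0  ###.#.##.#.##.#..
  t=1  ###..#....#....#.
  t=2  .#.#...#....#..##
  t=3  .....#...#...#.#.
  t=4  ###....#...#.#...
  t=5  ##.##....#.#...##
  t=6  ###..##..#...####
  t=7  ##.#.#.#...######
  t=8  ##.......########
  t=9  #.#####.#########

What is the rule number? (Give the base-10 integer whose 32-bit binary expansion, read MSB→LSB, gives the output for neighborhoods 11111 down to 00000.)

  nb #####: next=#  (t=6,i=0, bit31=1)
  nb ####.: next=#  (t=5,i=0, bit30=1)
  nb ###.#: next=#  (t=0,i=2, bit29=1)
  nb ###..: next=.  (t=1,i=2, bit28=0)
  nb ##.##: next=#  (t=5,i=2, bit27=1)
  nb ##.#.: next=.  (t=0,i=3, bit26=0)
  nb ##..#: next=#  (t=1,i=3, bit25=1)
  nb ##...: next=#  (t=4,i=3, bit24=1)
  nb #.###: next=.  (t=1,i=0, bit23=0)
  nb #.##.: next=.  (t=0,i=6, bit22=0)
  nb #.#.#: next=.  (t=0,i=4, bit21=0)
  nb #.#..: next=.  (t=0,i=14, bit20=0)
  nb #..##: next=.  (t=0,i=16, bit19=0)
  nb #..#.: next=.  (t=1,i=4, bit18=0)
  nb #...#: next=#  (t=2,i=5, bit17=1)
  nb #....: next=#  (t=1,i=7, bit16=1)
  nb .####: next=#  (t=5,i=16, bit15=1)
  nb .###.: next=#  (t=0,i=1, bit14=1)
  nb .##.#: next=.  (t=0,i=7, bit13=0)
  nb .##..: next=.  (t=5,i=4, bit12=0)
  nb .#.##: next=#  (t=0,i=5, bit11=1)
  nb .#.#.: next=.  (t=2,i=2, bit10=0)
  nb .#..#: next=#  (t=0,i=15, bit9=1)
  nb .#...: next=.  (t=1,i=6, bit8=0)
  nb ..###: next=#  (t=0,i=0, bit7=1)
  nb ..##.: next=#  (t=2,i=15, bit6=1)
  nb ..#.#: next=#  (t=1,i=15, bit5=1)
  nb ..#..: next=.  (t=1,i=5, bit4=0)
  nb ...##: next=#  (t=4,i=16, bit3=1)
  nb ...#.: next=.  (t=1,i=9, bit2=0)
  nb ....#: next=.  (t=1,i=8, bit1=0)
  nb .....: next=#  (t=3,i=1, bit0=1)
  bits 11101011000000111100101011101001 = 3942894313

3942894313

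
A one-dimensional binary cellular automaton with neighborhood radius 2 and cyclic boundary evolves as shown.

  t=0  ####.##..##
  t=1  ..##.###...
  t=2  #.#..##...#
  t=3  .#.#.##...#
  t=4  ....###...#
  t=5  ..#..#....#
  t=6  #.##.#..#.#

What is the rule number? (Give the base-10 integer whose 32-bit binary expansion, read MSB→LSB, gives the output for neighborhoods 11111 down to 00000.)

  nb #####: next=.  (t=0,i=0, bit31=0)
  nb ####.: next=#  (t=0,i=2, bit30=1)
  nb ###.#: next=#  (t=0,i=3, bit29=1)
  nb ###..: next=.  (t=1,i=7, bit28=0)
  nb ##.##: next=.  (t=0,i=4, bit27=0)
  nb ##.#.: next=#  (t=2,i=1, bit26=1)
  nb ##..#: next=#  (t=0,i=7, bit25=1)
  nb ##...: next=.  (t=1,i=8, bit24=0)
  nb #.###: next=#  (t=1,i=5, bit23=1)
  nb #.##.: next=#  (t=0,i=5, bit22=1)
  nb #.#.#: next=.  (t=3,i=1, bit21=0)
  nb #.#..: next=.  (t=2,i=2, bit20=0)
  nb #..##: next=.  (t=0,i=8, bit19=0)
  nb #..#.: next=.  (t=5,i=1, bit18=0)
  nb #...#: next=.  (t=2,i=8, bit17=0)
  nb #....: next=.  (t=1,i=9, bit16=0)
  nb .####: next=.  (t=0,i=10, bit15=0)
  nb .###.: next=#  (t=1,i=6, bit14=1)
  nb .##.#: next=.  (t=1,i=3, bit13=0)
  nb .##..: next=#  (t=0,i=6, bit12=1)
  nb .#.##: next=#  (t=3,i=4, bit11=1)
  nb .#.#.: next=.  (t=3,i=0, bit10=0)
  nb .#..#: next=#  (t=2,i=3, bit9=1)
  nb .#...: next=.  (t=4,i=0, bit8=0)
  nb ..###: next=.  (t=0,i=9, bit7=0)
  nb ..##.: next=#  (t=1,i=2, bit6=1)
  nb ..#.#: next=#  (t=3,i=10, bit5=1)
  nb ..#..: next=#  (t=4,i=10, bit4=1)
  nb ...##: next=.  (t=1,i=1, bit3=0)
  nb ...#.: next=.  (t=3,i=9, bit2=0)
  nb ....#: next=#  (t=1,i=0, bit1=1)
  nb .....: next=#  (t=1,i=10, bit0=1)
  bits 01100110110000000101101001110011 = 1723882099

1723882099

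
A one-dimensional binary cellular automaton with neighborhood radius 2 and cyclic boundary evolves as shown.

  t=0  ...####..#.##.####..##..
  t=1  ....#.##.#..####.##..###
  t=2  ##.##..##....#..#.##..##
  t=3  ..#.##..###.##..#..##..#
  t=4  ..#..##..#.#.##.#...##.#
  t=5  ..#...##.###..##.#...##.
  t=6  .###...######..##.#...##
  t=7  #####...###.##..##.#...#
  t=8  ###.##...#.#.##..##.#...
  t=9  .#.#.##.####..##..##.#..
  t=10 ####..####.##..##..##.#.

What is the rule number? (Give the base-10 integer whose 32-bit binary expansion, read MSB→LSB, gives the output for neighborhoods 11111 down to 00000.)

  #####|#  b31=1 t=6,i=9
  ####.|.  b30=0 t=0,i=5
  ###.#|.  b29=0 t=1,i=15
  ###..|#  b28=1 t=0,i=6
  ##.##|#  b27=1 t=0,i=13
  ##.#.|#  b26=1 t=1,i=8
  ##..#|#  b25=1 t=0,i=7
  ##...|#  b24=1 t=0,i=22
  #.###|#  b23=1 t=0,i=14
  #.##.|.  b22=0 t=0,i=11
  #.#.#|#  b21=1 t=4,i=11
  #.#..|.  b20=0 t=1,i=9
  #..##|.  b19=0 t=0,i=19
  #..#.|.  b18=0 t=0,i=8
  #...#|.  b17=0 t=4,i=18
  #....|#  b16=1 t=0,i=23
  .####|#  b15=1 t=0,i=4
  .###.|#  b14=1 t=1,i=22
  .##.#|#  b13=1 t=0,i=12
  .##..|#  b12=1 t=0,i=21
  .#.##|.  b11=0 t=0,i=10
  .#.#.|#  b10=1 t=4,i=10
  .#..#|.  b9=0 t=1,i=10
  .#...|#  b8=1 t=4,i=17
  ..###|.  b7=0 t=0,i=3
  ..##.|.  b6=0 t=0,i=20
  ..#.#|#  b5=1 t=0,i=9
  ..#..|#  b4=1 t=2,i=13
  ...##|.  b3=0 t=0,i=2
  ...#.|#  b2=1 t=1,i=3
  ....#|.  b1=0 t=0,i=1
  .....|.  b0=0 t=0,i=0
  bits 10011111101000011111010100110100 = 2678191412

2678191412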